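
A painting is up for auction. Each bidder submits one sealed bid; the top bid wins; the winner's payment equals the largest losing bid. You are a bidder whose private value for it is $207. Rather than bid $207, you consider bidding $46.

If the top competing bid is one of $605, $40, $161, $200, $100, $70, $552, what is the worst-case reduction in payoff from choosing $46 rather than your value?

$605: same outcome either way → loss $0.
$40: same outcome either way → loss $0.
$161: truthful gives $46, deviation gives $0 → loss $46.
$200: truthful gives $7, deviation gives $0 → loss $7.
$100: truthful gives $107, deviation gives $0 → loss $107.
$70: truthful gives $137, deviation gives $0 → loss $137.
$552: same outcome either way → loss $0.
Maximum loss: $137.

$137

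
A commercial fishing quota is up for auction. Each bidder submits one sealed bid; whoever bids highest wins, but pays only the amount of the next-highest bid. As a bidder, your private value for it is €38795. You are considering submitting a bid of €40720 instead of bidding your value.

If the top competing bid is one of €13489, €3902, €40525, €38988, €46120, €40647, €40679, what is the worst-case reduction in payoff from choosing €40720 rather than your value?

€1884

€13489: same outcome either way → loss €0.
€3902: same outcome either way → loss €0.
€40525: truthful gives €0, deviation gives −€1730 → loss €1730.
€38988: truthful gives €0, deviation gives −€193 → loss €193.
€46120: same outcome either way → loss €0.
€40647: truthful gives €0, deviation gives −€1852 → loss €1852.
€40679: truthful gives €0, deviation gives −€1884 → loss €1884.
Maximum loss: €1884.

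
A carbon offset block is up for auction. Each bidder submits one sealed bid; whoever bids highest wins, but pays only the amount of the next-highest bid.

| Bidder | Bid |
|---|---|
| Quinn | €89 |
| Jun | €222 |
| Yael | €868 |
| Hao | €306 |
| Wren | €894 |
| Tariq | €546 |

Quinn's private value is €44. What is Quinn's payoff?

€0

Highest bid: Wren at €894, so Wren wins.
Second-highest bid: Yael at €868 — that is the price the winner pays.
Quinn did not win, so Quinn pays nothing and receives nothing: payoff €0.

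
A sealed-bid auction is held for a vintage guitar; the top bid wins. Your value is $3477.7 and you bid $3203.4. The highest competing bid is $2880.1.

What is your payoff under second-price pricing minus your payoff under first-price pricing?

$323.3

You have the highest bid, so you win under either rule.
Second-price: pay $2880.1 → payoff $597.6.
First-price: pay your own bid $3203.4 → payoff $274.3.
Difference = $597.6 − ($274.3) = $323.3.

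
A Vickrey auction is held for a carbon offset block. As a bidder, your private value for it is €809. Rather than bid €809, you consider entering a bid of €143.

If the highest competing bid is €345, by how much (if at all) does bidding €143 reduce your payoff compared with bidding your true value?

€464

Bidding your value €809: you win (since €809 > €345) and pay €345. Payoff €464.
Bidding €143: you lose. Payoff €0.
The competing bid €345 lies between your shaded bid and your value, so underbidding forfeits an item you could have won at a profitable price.
Loss from deviating = €464 − (€0) = €464.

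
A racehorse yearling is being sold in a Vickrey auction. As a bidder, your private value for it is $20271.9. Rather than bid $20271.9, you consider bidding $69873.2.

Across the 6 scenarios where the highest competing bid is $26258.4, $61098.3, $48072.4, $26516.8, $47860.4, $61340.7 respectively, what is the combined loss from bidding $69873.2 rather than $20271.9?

$149515.6

The deviation costs you only when the competing bid falls strictly between $20271.9 and $69873.2; elsewhere both bids give the same outcome.
$26258.4: truthful payoff $0, deviation payoff −$5986.5 → loss $5986.5.
$61098.3: truthful payoff $0, deviation payoff −$40826.4 → loss $40826.4.
$48072.4: truthful payoff $0, deviation payoff −$27800.5 → loss $27800.5.
$26516.8: truthful payoff $0, deviation payoff −$6244.9 → loss $6244.9.
$47860.4: truthful payoff $0, deviation payoff −$27588.5 → loss $27588.5.
$61340.7: truthful payoff $0, deviation payoff −$41068.8 → loss $41068.8.
Total loss = $5986.5 + $40826.4 + $27800.5 + $6244.9 + $27588.5 + $41068.8 = $149515.6.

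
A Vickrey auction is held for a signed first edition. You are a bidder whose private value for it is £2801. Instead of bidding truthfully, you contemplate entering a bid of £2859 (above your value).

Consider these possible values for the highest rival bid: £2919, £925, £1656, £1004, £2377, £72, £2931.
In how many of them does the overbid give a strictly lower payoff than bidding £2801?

The deviation hurts exactly when the highest competing bid lies strictly between £2801 and £2859 — overbidding then wins at a price above your value.
£2919: above both → same outcome either way.
£925: below both → same outcome either way.
£1656: below both → same outcome either way.
£1004: below both → same outcome either way.
£2377: below both → same outcome either way.
£72: below both → same outcome either way.
£2931: above both → same outcome either way.
Count: 0.

0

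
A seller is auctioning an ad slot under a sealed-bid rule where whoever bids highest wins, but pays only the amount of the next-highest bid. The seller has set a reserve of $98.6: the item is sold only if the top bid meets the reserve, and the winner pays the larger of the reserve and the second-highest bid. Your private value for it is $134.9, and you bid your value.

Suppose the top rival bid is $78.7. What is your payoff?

Your bid $134.9 is the highest and exceeds the reserve.
Price = max(second-highest bid, reserve) = max($78.7, $98.6) = $98.6.
Payoff = $134.9 − $98.6 = $36.3.

$36.3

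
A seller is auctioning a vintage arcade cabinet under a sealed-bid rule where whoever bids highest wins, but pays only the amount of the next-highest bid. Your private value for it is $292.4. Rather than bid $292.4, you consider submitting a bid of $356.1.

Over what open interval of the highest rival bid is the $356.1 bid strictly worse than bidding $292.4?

($292.4, $356.1)

If the competing bid is below $292.4, both bids win at the same price — no difference.
If it is above $356.1, both bids lose — no difference.
If it lies strictly between $292.4 and $356.1, bidding your value loses (payoff 0) while bidding $356.1 wins at a price above your value (payoff negative).
So the deviation strictly hurts on the open interval ($292.4, $356.1).
In a second-price auction your bid sets only whether you win, not what you pay, so bidding your true value is weakly dominant.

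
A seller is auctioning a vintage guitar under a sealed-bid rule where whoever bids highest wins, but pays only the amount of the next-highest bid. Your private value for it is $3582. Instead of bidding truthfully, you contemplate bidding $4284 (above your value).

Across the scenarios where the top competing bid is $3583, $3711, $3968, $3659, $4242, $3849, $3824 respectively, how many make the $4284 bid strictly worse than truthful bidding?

The deviation hurts exactly when the highest competing bid lies strictly between $3582 and $4284 — overbidding then wins at a price above your value.
$3583: inside the interval → strictly worse (loss $1).
$3711: inside the interval → strictly worse (loss $129).
$3968: inside the interval → strictly worse (loss $386).
$3659: inside the interval → strictly worse (loss $77).
$4242: inside the interval → strictly worse (loss $660).
$3849: inside the interval → strictly worse (loss $267).
$3824: inside the interval → strictly worse (loss $242).
Count: 7.

7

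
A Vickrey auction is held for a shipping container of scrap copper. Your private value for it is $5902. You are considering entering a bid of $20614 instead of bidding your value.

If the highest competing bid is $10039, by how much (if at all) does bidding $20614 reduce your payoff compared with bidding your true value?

$4137

Bidding your value $5902: you lose (since $5902 < $10039). Payoff $0.
Bidding $20614: you win and pay $10039. Payoff $5902 − $10039 = −$4137.
The competing bid $10039 lies between your value and your inflated bid, so overbidding wins an item priced above your value.
Loss from deviating = $0 − (−$4137) = $4137.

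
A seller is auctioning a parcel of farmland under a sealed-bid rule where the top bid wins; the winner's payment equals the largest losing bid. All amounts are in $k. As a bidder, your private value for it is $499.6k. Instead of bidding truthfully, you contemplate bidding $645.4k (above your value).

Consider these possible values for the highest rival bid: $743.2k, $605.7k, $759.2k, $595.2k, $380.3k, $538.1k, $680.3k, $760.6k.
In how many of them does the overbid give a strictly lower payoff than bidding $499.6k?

3

The deviation hurts exactly when the highest competing bid lies strictly between $499.6k and $645.4k — overbidding then wins at a price above your value.
$743.2k: above both → same outcome either way.
$605.7k: inside the interval → strictly worse (loss $106.1k).
$759.2k: above both → same outcome either way.
$595.2k: inside the interval → strictly worse (loss $95.6k).
$380.3k: below both → same outcome either way.
$538.1k: inside the interval → strictly worse (loss $38.5k).
$680.3k: above both → same outcome either way.
$760.6k: above both → same outcome either way.
Count: 3.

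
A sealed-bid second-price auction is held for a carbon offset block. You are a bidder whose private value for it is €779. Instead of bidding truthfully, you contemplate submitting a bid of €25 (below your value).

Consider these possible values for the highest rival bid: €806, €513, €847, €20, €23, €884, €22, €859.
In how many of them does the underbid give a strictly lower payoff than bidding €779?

1

The deviation hurts exactly when the highest competing bid lies strictly between €25 and €779 — underbidding then forfeits a profitable win.
€806: above both → same outcome either way.
€513: inside the interval → strictly worse (loss €266).
€847: above both → same outcome either way.
€20: below both → same outcome either way.
€23: below both → same outcome either way.
€884: above both → same outcome either way.
€22: below both → same outcome either way.
€859: above both → same outcome either way.
Count: 1.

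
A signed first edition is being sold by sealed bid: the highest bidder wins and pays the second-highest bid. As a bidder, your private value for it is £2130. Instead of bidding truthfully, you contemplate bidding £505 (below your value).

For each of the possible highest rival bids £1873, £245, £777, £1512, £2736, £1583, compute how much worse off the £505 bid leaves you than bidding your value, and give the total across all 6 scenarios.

The deviation costs you only when the competing bid falls strictly between £505 and £2130; elsewhere both bids give the same outcome.
£1873: truthful payoff £257, deviation payoff £0 → loss £257.
£245: outcomes coincide → loss £0.
£777: truthful payoff £1353, deviation payoff £0 → loss £1353.
£1512: truthful payoff £618, deviation payoff £0 → loss £618.
£2736: outcomes coincide → loss £0.
£1583: truthful payoff £547, deviation payoff £0 → loss £547.
Total loss = £257 + £1353 + £618 + £547 = £2775.
Truthful bidding weakly dominates here: raising your bid can only win items priced above your value, and lowering it can only forfeit items priced below.

£2775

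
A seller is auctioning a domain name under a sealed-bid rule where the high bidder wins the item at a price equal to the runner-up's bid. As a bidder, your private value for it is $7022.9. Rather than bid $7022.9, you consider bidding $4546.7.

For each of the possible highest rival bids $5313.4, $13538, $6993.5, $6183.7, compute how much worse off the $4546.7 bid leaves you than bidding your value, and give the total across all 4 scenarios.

$2578.1

The deviation costs you only when the competing bid falls strictly between $4546.7 and $7022.9; elsewhere both bids give the same outcome.
$5313.4: truthful payoff $1709.5, deviation payoff $0 → loss $1709.5.
$13538: outcomes coincide → loss $0.
$6993.5: truthful payoff $29.4, deviation payoff $0 → loss $29.4.
$6183.7: truthful payoff $839.2, deviation payoff $0 → loss $839.2.
Total loss = $1709.5 + $29.4 + $839.2 = $2578.1.
Because the price is fixed by the runner-up's bid, deviating from your value can only change a good outcome into a bad one — never the reverse.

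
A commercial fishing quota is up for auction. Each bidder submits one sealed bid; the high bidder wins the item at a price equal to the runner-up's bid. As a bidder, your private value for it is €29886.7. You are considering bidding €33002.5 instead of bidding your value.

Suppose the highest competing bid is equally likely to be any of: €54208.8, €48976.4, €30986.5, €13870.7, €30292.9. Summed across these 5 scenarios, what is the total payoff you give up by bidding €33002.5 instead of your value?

The deviation costs you only when the competing bid falls strictly between €29886.7 and €33002.5; elsewhere both bids give the same outcome.
€54208.8: outcomes coincide → loss €0.
€48976.4: outcomes coincide → loss €0.
€30986.5: truthful payoff €0, deviation payoff −€1099.8 → loss €1099.8.
€13870.7: outcomes coincide → loss €0.
€30292.9: truthful payoff €0, deviation payoff −€406.2 → loss €406.2.
Total loss = €1099.8 + €406.2 = €1506.
In a second-price auction your bid sets only whether you win, not what you pay, so bidding your true value is weakly dominant.

€1506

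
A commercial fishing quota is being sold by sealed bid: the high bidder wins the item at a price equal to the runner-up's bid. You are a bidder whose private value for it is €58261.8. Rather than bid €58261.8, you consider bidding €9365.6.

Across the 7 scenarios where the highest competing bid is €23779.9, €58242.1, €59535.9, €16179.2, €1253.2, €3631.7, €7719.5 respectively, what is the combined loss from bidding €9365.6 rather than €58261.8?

The deviation costs you only when the competing bid falls strictly between €9365.6 and €58261.8; elsewhere both bids give the same outcome.
€23779.9: truthful payoff €34481.9, deviation payoff €0 → loss €34481.9.
€58242.1: truthful payoff €19.7, deviation payoff €0 → loss €19.7.
€59535.9: outcomes coincide → loss €0.
€16179.2: truthful payoff €42082.6, deviation payoff €0 → loss €42082.6.
€1253.2: outcomes coincide → loss €0.
€3631.7: outcomes coincide → loss €0.
€7719.5: outcomes coincide → loss €0.
Total loss = €34481.9 + €19.7 + €42082.6 = €76584.2.
Because the price is fixed by the runner-up's bid, deviating from your value can only change a good outcome into a bad one — never the reverse.

€76584.2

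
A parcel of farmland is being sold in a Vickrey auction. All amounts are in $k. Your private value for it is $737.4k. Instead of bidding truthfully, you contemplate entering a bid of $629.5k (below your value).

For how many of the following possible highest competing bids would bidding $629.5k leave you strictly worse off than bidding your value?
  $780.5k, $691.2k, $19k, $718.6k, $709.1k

3

The deviation hurts exactly when the highest competing bid lies strictly between $629.5k and $737.4k — underbidding then forfeits a profitable win.
$780.5k: above both → same outcome either way.
$691.2k: inside the interval → strictly worse (loss $46.2k).
$19k: below both → same outcome either way.
$718.6k: inside the interval → strictly worse (loss $18.8k).
$709.1k: inside the interval → strictly worse (loss $28.3k).
Count: 3.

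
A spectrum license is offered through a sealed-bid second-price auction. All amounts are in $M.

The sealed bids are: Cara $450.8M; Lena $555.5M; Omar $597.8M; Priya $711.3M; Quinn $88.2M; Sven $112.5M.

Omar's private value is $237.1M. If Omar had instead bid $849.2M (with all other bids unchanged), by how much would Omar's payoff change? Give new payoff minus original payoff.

−$474.2M

The highest bid among the other bidders is $711.3M; Omar's bid doesn't change that.
Original bid $597.8M: Omar is not highest (top rival bid is $711.3M); payoff $0M.
Alternative bid $849.2M: Omar is highest, pays the top rival bid $711.3M; payoff $237.1M − $711.3M = −$474.2M.
Change in payoff = −$474.2M − ($0M) = −$474.2M.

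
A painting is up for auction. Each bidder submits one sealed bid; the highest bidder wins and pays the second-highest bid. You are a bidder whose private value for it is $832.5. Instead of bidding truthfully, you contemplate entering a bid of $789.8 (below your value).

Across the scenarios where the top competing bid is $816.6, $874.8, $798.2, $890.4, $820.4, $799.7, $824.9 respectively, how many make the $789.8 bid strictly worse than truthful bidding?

5

The deviation hurts exactly when the highest competing bid lies strictly between $789.8 and $832.5 — underbidding then forfeits a profitable win.
$816.6: inside the interval → strictly worse (loss $15.9).
$874.8: above both → same outcome either way.
$798.2: inside the interval → strictly worse (loss $34.3).
$890.4: above both → same outcome either way.
$820.4: inside the interval → strictly worse (loss $12.1).
$799.7: inside the interval → strictly worse (loss $32.8).
$824.9: inside the interval → strictly worse (loss $7.6).
Count: 5.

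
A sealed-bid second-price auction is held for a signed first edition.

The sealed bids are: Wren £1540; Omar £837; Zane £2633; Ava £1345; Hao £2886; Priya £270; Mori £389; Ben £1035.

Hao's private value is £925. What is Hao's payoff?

−£1708

Highest bid: Hao at £2886, so Hao wins.
Second-highest bid: Zane at £2633 — that is the price the winner pays.
Hao's payoff = value − price = £925 − £2633 = −£1708.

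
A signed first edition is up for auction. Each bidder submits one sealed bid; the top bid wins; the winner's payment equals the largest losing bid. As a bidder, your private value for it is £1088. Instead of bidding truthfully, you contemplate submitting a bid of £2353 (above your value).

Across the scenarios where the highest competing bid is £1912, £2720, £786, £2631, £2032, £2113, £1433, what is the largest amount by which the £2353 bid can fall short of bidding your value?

£1912: truthful gives £0, deviation gives −£824 → loss £824.
£2720: same outcome either way → loss £0.
£786: same outcome either way → loss £0.
£2631: same outcome either way → loss £0.
£2032: truthful gives £0, deviation gives −£944 → loss £944.
£2113: truthful gives £0, deviation gives −£1025 → loss £1025.
£1433: truthful gives £0, deviation gives −£345 → loss £345.
Maximum loss: £1025.

£1025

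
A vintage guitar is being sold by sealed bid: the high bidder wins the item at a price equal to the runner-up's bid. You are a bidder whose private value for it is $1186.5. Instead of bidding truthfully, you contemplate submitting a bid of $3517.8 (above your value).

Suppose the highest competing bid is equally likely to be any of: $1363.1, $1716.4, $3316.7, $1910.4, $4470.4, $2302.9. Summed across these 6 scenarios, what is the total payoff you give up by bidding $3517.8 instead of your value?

The deviation costs you only when the competing bid falls strictly between $1186.5 and $3517.8; elsewhere both bids give the same outcome.
$1363.1: truthful payoff $0, deviation payoff −$176.6 → loss $176.6.
$1716.4: truthful payoff $0, deviation payoff −$529.9 → loss $529.9.
$3316.7: truthful payoff $0, deviation payoff −$2130.2 → loss $2130.2.
$1910.4: truthful payoff $0, deviation payoff −$723.9 → loss $723.9.
$4470.4: outcomes coincide → loss $0.
$2302.9: truthful payoff $0, deviation payoff −$1116.4 → loss $1116.4.
Total loss = $176.6 + $529.9 + $2130.2 + $723.9 + $1116.4 = $4677.

$4677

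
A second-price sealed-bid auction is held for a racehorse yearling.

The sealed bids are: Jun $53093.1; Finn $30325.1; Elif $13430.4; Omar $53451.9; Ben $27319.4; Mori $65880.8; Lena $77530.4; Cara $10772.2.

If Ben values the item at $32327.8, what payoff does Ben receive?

Highest bid: Lena at $77530.4, so Lena wins.
Second-highest bid: Mori at $65880.8 — that is the price the winner pays.
Ben did not win, so Ben pays nothing and receives nothing: payoff $0.

$0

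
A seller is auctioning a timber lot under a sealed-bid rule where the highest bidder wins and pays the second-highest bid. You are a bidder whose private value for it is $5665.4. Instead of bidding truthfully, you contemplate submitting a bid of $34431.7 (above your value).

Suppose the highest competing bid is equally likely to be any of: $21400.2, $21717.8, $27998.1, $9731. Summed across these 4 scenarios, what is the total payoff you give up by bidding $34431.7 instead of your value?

The deviation costs you only when the competing bid falls strictly between $5665.4 and $34431.7; elsewhere both bids give the same outcome.
$21400.2: truthful payoff $0, deviation payoff −$15734.8 → loss $15734.8.
$21717.8: truthful payoff $0, deviation payoff −$16052.4 → loss $16052.4.
$27998.1: truthful payoff $0, deviation payoff −$22332.7 → loss $22332.7.
$9731: truthful payoff $0, deviation payoff −$4065.6 → loss $4065.6.
Total loss = $15734.8 + $16052.4 + $22332.7 + $4065.6 = $58185.5.

$58185.5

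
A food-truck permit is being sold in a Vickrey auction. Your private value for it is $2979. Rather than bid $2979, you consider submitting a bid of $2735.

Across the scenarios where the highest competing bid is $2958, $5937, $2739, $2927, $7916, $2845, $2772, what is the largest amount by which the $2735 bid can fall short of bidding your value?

$2958: truthful gives $21, deviation gives $0 → loss $21.
$5937: same outcome either way → loss $0.
$2739: truthful gives $240, deviation gives $0 → loss $240.
$2927: truthful gives $52, deviation gives $0 → loss $52.
$7916: same outcome either way → loss $0.
$2845: truthful gives $134, deviation gives $0 → loss $134.
$2772: truthful gives $207, deviation gives $0 → loss $207.
Maximum loss: $240.

$240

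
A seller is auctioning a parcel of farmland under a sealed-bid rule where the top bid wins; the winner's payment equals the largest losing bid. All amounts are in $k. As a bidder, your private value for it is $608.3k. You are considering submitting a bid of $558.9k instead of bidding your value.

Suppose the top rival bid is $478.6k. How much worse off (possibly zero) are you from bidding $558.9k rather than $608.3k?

Bidding your value $608.3k: you win (since $608.3k > $478.6k) and pay $478.6k. Payoff $129.7k.
Bidding $558.9k: you win and pay $478.6k. Payoff $608.3k − $478.6k = $129.7k.
Difference = $129.7k − $129.7k = $0k; both bids lead to the same outcome because the competing bid is below both your value and your alternative bid.

$0k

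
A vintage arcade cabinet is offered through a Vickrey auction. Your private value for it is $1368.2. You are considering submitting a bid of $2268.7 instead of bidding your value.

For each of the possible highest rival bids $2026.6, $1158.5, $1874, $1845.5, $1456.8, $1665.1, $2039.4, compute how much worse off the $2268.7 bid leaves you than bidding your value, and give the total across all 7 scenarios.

The deviation costs you only when the competing bid falls strictly between $1368.2 and $2268.7; elsewhere both bids give the same outcome.
$2026.6: truthful payoff $0, deviation payoff −$658.4 → loss $658.4.
$1158.5: outcomes coincide → loss $0.
$1874: truthful payoff $0, deviation payoff −$505.8 → loss $505.8.
$1845.5: truthful payoff $0, deviation payoff −$477.3 → loss $477.3.
$1456.8: truthful payoff $0, deviation payoff −$88.6 → loss $88.6.
$1665.1: truthful payoff $0, deviation payoff −$296.9 → loss $296.9.
$2039.4: truthful payoff $0, deviation payoff −$671.2 → loss $671.2.
Total loss = $658.4 + $505.8 + $477.3 + $88.6 + $296.9 + $671.2 = $2698.2.

$2698.2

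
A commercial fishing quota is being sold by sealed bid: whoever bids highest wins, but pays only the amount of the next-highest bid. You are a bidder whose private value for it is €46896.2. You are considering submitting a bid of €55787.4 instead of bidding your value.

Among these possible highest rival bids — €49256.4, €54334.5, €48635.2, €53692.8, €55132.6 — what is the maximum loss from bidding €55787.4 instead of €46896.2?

€49256.4: truthful gives €0, deviation gives −€2360.2 → loss €2360.2.
€54334.5: truthful gives €0, deviation gives −€7438.3 → loss €7438.3.
€48635.2: truthful gives €0, deviation gives −€1739 → loss €1739.
€53692.8: truthful gives €0, deviation gives −€6796.6 → loss €6796.6.
€55132.6: truthful gives €0, deviation gives −€8236.4 → loss €8236.4.
Maximum loss: €8236.4.

€8236.4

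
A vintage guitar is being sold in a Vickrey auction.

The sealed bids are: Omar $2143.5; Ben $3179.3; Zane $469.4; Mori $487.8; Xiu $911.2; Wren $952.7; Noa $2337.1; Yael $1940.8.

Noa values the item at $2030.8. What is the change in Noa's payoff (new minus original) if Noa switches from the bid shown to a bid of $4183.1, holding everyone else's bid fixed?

−$1148.5

The highest bid among the other bidders is $3179.3; Noa's bid doesn't change that.
Original bid $2337.1: Noa is not highest (top rival bid is $3179.3); payoff $0.
Alternative bid $4183.1: Noa is highest, pays the top rival bid $3179.3; payoff $2030.8 − $3179.3 = −$1148.5.
Change in payoff = −$1148.5 − ($0) = −$1148.5.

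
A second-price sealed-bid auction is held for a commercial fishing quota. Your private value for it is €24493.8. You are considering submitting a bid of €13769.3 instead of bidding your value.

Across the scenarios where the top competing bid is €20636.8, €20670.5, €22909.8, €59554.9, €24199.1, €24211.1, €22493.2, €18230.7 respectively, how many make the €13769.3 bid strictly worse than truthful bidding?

The deviation hurts exactly when the highest competing bid lies strictly between €13769.3 and €24493.8 — underbidding then forfeits a profitable win.
€20636.8: inside the interval → strictly worse (loss €3857).
€20670.5: inside the interval → strictly worse (loss €3823.3).
€22909.8: inside the interval → strictly worse (loss €1584).
€59554.9: above both → same outcome either way.
€24199.1: inside the interval → strictly worse (loss €294.7).
€24211.1: inside the interval → strictly worse (loss €282.7).
€22493.2: inside the interval → strictly worse (loss €2000.6).
€18230.7: inside the interval → strictly worse (loss €6263.1).
Count: 7.

7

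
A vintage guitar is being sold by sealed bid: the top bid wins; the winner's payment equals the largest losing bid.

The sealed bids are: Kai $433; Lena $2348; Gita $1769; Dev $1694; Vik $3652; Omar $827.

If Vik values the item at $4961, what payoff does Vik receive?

$2613

Highest bid: Vik at $3652, so Vik wins.
Second-highest bid: Lena at $2348 — that is the price the winner pays.
Vik's payoff = value − price = $4961 − $2348 = $2613.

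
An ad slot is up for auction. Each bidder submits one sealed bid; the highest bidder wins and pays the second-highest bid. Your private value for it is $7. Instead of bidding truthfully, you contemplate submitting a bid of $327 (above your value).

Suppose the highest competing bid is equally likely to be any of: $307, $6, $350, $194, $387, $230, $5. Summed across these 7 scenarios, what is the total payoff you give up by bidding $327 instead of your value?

The deviation costs you only when the competing bid falls strictly between $7 and $327; elsewhere both bids give the same outcome.
$307: truthful payoff $0, deviation payoff −$300 → loss $300.
$6: outcomes coincide → loss $0.
$350: outcomes coincide → loss $0.
$194: truthful payoff $0, deviation payoff −$187 → loss $187.
$387: outcomes coincide → loss $0.
$230: truthful payoff $0, deviation payoff −$223 → loss $223.
$5: outcomes coincide → loss $0.
Total loss = $300 + $187 + $223 = $710.

$710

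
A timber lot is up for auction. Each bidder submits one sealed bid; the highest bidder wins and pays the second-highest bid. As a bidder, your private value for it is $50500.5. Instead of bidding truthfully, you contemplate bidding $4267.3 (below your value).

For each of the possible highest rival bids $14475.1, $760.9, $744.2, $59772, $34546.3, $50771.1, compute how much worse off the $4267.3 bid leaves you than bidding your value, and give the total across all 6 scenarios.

The deviation costs you only when the competing bid falls strictly between $4267.3 and $50500.5; elsewhere both bids give the same outcome.
$14475.1: truthful payoff $36025.4, deviation payoff $0 → loss $36025.4.
$760.9: outcomes coincide → loss $0.
$744.2: outcomes coincide → loss $0.
$59772: outcomes coincide → loss $0.
$34546.3: truthful payoff $15954.2, deviation payoff $0 → loss $15954.2.
$50771.1: outcomes coincide → loss $0.
Total loss = $36025.4 + $15954.2 = $51979.6.
Truthful bidding weakly dominates here: raising your bid can only win items priced above your value, and lowering it can only forfeit items priced below.

$51979.6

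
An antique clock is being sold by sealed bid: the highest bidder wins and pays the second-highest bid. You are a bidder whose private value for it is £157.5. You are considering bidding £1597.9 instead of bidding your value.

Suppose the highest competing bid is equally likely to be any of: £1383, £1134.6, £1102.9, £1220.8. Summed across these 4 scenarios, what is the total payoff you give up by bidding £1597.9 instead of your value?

£4211.3

The deviation costs you only when the competing bid falls strictly between £157.5 and £1597.9; elsewhere both bids give the same outcome.
£1383: truthful payoff £0, deviation payoff −£1225.5 → loss £1225.5.
£1134.6: truthful payoff £0, deviation payoff −£977.1 → loss £977.1.
£1102.9: truthful payoff £0, deviation payoff −£945.4 → loss £945.4.
£1220.8: truthful payoff £0, deviation payoff −£1063.3 → loss £1063.3.
Total loss = £1225.5 + £977.1 + £945.4 + £1063.3 = £4211.3.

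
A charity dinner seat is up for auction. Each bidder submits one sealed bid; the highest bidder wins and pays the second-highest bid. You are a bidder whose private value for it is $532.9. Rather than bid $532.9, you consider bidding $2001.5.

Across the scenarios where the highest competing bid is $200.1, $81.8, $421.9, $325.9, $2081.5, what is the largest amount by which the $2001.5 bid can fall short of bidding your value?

$200.1: same outcome either way → loss $0.
$81.8: same outcome either way → loss $0.
$421.9: same outcome either way → loss $0.
$325.9: same outcome either way → loss $0.
$2081.5: same outcome either way → loss $0.
Maximum loss: $0.

$0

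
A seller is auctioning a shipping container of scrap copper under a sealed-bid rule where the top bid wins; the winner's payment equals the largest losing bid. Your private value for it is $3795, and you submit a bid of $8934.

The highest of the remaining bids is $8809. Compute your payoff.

−$5014

Your bid $8934 exceeds the highest competing bid $8809, so you win.
In a second-price auction the winner pays the second-highest bid, $8809.
Payoff = value − price = $3795 − $8809 = −$5014.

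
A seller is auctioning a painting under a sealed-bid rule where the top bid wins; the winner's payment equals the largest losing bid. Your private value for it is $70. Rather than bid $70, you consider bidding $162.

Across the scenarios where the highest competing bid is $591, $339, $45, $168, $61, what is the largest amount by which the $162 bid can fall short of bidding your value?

$0

$591: same outcome either way → loss $0.
$339: same outcome either way → loss $0.
$45: same outcome either way → loss $0.
$168: same outcome either way → loss $0.
$61: same outcome either way → loss $0.
Maximum loss: $0.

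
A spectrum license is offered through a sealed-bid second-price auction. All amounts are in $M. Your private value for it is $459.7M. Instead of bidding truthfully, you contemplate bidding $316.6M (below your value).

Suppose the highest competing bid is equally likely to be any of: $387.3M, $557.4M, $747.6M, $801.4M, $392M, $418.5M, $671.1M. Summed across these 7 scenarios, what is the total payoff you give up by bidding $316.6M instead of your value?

The deviation costs you only when the competing bid falls strictly between $316.6M and $459.7M; elsewhere both bids give the same outcome.
$387.3M: truthful payoff $72.4M, deviation payoff $0M → loss $72.4M.
$557.4M: outcomes coincide → loss $0M.
$747.6M: outcomes coincide → loss $0M.
$801.4M: outcomes coincide → loss $0M.
$392M: truthful payoff $67.7M, deviation payoff $0M → loss $67.7M.
$418.5M: truthful payoff $41.2M, deviation payoff $0M → loss $41.2M.
$671.1M: outcomes coincide → loss $0M.
Total loss = $72.4M + $67.7M + $41.2M = $181.3M.

$181.3M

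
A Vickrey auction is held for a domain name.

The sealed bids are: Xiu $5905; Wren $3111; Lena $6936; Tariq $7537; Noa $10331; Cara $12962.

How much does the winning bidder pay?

Highest bid: Cara at $12962, so Cara wins.
Second-highest bid: Noa at $10331 — that is the price the winner pays.

$10331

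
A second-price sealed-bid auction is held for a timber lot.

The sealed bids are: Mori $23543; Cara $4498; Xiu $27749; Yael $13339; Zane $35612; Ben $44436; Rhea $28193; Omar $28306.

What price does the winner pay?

$35612

Highest bid: Ben at $44436, so Ben wins.
Second-highest bid: Zane at $35612 — that is the price the winner pays.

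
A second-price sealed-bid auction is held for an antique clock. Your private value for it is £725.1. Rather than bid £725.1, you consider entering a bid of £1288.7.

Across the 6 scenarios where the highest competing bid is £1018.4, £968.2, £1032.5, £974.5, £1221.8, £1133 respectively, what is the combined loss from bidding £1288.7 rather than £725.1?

The deviation costs you only when the competing bid falls strictly between £725.1 and £1288.7; elsewhere both bids give the same outcome.
£1018.4: truthful payoff £0, deviation payoff −£293.3 → loss £293.3.
£968.2: truthful payoff £0, deviation payoff −£243.1 → loss £243.1.
£1032.5: truthful payoff £0, deviation payoff −£307.4 → loss £307.4.
£974.5: truthful payoff £0, deviation payoff −£249.4 → loss £249.4.
£1221.8: truthful payoff £0, deviation payoff −£496.7 → loss £496.7.
£1133: truthful payoff £0, deviation payoff −£407.9 → loss £407.9.
Total loss = £293.3 + £243.1 + £307.4 + £249.4 + £496.7 + £407.9 = £1997.8.

£1997.8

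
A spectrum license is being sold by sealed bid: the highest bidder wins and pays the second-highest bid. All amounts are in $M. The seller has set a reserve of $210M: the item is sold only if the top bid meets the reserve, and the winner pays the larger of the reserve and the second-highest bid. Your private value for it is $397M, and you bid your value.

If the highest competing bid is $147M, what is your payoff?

Your bid $397M is the highest and exceeds the reserve.
Price = max(second-highest bid, reserve) = max($147M, $210M) = $210M.
Payoff = $397M − $210M = $187M.

$187M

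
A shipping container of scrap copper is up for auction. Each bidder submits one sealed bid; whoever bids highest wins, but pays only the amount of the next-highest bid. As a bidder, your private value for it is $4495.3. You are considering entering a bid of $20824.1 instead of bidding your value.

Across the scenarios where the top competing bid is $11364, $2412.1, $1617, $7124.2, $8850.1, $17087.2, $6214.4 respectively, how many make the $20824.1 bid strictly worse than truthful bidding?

5

The deviation hurts exactly when the highest competing bid lies strictly between $4495.3 and $20824.1 — overbidding then wins at a price above your value.
$11364: inside the interval → strictly worse (loss $6868.7).
$2412.1: below both → same outcome either way.
$1617: below both → same outcome either way.
$7124.2: inside the interval → strictly worse (loss $2628.9).
$8850.1: inside the interval → strictly worse (loss $4354.8).
$17087.2: inside the interval → strictly worse (loss $12591.9).
$6214.4: inside the interval → strictly worse (loss $1719.1).
Count: 5.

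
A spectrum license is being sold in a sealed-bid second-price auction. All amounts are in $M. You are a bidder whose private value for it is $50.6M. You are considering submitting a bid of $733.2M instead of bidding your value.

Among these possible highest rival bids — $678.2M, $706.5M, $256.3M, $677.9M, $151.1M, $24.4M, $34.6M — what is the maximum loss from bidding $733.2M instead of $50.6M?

$655.9M

$678.2M: truthful gives $0M, deviation gives −$627.6M → loss $627.6M.
$706.5M: truthful gives $0M, deviation gives −$655.9M → loss $655.9M.
$256.3M: truthful gives $0M, deviation gives −$205.7M → loss $205.7M.
$677.9M: truthful gives $0M, deviation gives −$627.3M → loss $627.3M.
$151.1M: truthful gives $0M, deviation gives −$100.5M → loss $100.5M.
$24.4M: same outcome either way → loss $0M.
$34.6M: same outcome either way → loss $0M.
Maximum loss: $655.9M.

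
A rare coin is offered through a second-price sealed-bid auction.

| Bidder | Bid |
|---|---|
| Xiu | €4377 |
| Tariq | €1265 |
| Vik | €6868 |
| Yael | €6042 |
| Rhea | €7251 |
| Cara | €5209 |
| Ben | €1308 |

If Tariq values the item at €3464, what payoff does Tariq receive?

€0

Highest bid: Rhea at €7251, so Rhea wins.
Second-highest bid: Vik at €6868 — that is the price the winner pays.
Tariq did not win, so Tariq pays nothing and receives nothing: payoff €0.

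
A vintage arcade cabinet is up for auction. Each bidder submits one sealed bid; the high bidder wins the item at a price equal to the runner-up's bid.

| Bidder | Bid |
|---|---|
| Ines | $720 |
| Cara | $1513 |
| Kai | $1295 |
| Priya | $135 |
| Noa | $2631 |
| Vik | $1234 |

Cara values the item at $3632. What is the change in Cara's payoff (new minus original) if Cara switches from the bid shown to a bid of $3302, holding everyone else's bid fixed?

$1001

The highest bid among the other bidders is $2631; Cara's bid doesn't change that.
Original bid $1513: Cara is not highest (top rival bid is $2631); payoff $0.
Alternative bid $3302: Cara is highest, pays the top rival bid $2631; payoff $3632 − $2631 = $1001.
Change in payoff = $1001 − ($0) = $1001.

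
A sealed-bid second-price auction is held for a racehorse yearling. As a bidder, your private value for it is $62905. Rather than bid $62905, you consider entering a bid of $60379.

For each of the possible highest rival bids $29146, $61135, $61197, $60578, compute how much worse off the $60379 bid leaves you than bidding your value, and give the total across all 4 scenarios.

$5805

The deviation costs you only when the competing bid falls strictly between $60379 and $62905; elsewhere both bids give the same outcome.
$29146: outcomes coincide → loss $0.
$61135: truthful payoff $1770, deviation payoff $0 → loss $1770.
$61197: truthful payoff $1708, deviation payoff $0 → loss $1708.
$60578: truthful payoff $2327, deviation payoff $0 → loss $2327.
Total loss = $1770 + $1708 + $2327 = $5805.
Truthful bidding weakly dominates here: raising your bid can only win items priced above your value, and lowering it can only forfeit items priced below.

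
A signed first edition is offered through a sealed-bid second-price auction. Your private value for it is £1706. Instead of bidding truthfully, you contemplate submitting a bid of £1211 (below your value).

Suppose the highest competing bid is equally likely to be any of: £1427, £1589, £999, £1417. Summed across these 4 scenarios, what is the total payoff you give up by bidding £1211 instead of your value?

£685

The deviation costs you only when the competing bid falls strictly between £1211 and £1706; elsewhere both bids give the same outcome.
£1427: truthful payoff £279, deviation payoff £0 → loss £279.
£1589: truthful payoff £117, deviation payoff £0 → loss £117.
£999: outcomes coincide → loss £0.
£1417: truthful payoff £289, deviation payoff £0 → loss £289.
Total loss = £279 + £117 + £289 = £685.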